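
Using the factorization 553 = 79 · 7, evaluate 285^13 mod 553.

Mod 79: 285 ≡ 48; 48^13 ≡ 56 (mod 79).
Mod 7: 285 ≡ 5; by Fermat, exponent reduces to 13 mod 6 = 1; 5^1 ≡ 5 (mod 7).
Combine by CRT: x ≡ 56 (mod 79), x ≡ 5 (mod 7) ⇒ x ≡ 530 (mod 553).

530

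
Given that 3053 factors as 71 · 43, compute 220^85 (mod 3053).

Mod 71: 220 ≡ 7; by Fermat, exponent reduces to 85 mod 70 = 15; 7^15 ≡ 23 (mod 71).
Mod 43: 220 ≡ 5; by Fermat, exponent reduces to 85 mod 42 = 1; 5^1 ≡ 5 (mod 43).
Combine by CRT: x ≡ 23 (mod 71), x ≡ 5 (mod 43) ⇒ x ≡ 1940 (mod 3053).

1940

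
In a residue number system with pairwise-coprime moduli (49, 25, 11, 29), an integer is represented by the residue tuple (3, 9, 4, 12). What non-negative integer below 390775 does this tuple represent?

113634

The moduli are pairwise coprime; N = 49·25·11·29 = 390775.
N/49 = 7975; 7975 ≡ 37 (mod 49); 37·4 ≡ 1, so inverse 4.
N/25 = 15631; 15631 ≡ 6 (mod 25); 6·21 ≡ 1, so inverse 21.
N/11 = 35525; 35525 ≡ 6 (mod 11); 6·2 ≡ 1, so inverse 2.
N/29 = 13475; 13475 ≡ 19 (mod 29); 19·26 ≡ 1, so inverse 26.
x ≡ 3·7975·4 + 9·15631·21 + 4·35525·2 + 12·13475·26 = 7538359.
7538359 mod 390775 = 113634.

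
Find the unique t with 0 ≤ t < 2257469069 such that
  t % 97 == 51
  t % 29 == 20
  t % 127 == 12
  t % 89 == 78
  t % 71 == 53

1082644405

The moduli are pairwise coprime; N = 97·29·127·89·71 = 2257469069.
N/97 = 23272877; 23272877 ≡ 55 (mod 97); 55·30 ≡ 1, so inverse 30.
N/29 = 77843761; 77843761 ≡ 18 (mod 29); 18·21 ≡ 1, so inverse 21.
N/127 = 17775347; 17775347 ≡ 46 (mod 127); 46·58 ≡ 1, so inverse 58.
N/89 = 25364821; 25364821 ≡ 88 (mod 89); 88·88 ≡ 1, so inverse 88.
N/71 = 31795339; 31795339 ≡ 48 (mod 71); 48·37 ≡ 1, so inverse 37.
t ≡ 51·23272877·30 + 20·77843761·21 + 12·17775347·58 + 78·25364821·88 + 53·31795339·37 = 317128314065.
317128314065 mod 2257469069 = 1082644405.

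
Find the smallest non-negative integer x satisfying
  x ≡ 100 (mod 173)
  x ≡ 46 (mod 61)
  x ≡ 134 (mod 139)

From x ≡ 100 (mod 173) write x = 100 + 173t. Substituting into x ≡ 46 (mod 61) gives 173t ≡ 7 (mod 61), and since 51⁻¹ ≡ 6 (mod 61), t ≡ 42. Hence x ≡ 100 + 173·42 = 7366 (mod 10553).
From x ≡ 7366 (mod 10553) write x = 7366 + 10553t. Substituting into x ≡ 134 (mod 139) gives 10553t ≡ 135 (mod 139), and since 128⁻¹ ≡ 101 (mod 139), t ≡ 13. Hence x ≡ 7366 + 10553·13 = 144555 (mod 1466867).

144555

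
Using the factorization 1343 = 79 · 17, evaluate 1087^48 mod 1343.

732

Mod 79: 1087 ≡ 60; 60^48 ≡ 21 (mod 79).
Mod 17: 1087 ≡ 16; since 16 | 48, by Fermat 16^48 ≡ 1 (mod 17).
Combine by CRT: x ≡ 21 (mod 79), x ≡ 1 (mod 17) ⇒ x ≡ 732 (mod 1343).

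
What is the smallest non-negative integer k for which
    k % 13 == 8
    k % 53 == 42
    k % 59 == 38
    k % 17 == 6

Combine the congruences pairwise.
From k ≡ 8 (mod 13) write k = 8 + 13t. Substituting into k ≡ 42 (mod 53) gives 13t ≡ 34 (mod 53), and since 13⁻¹ ≡ 49 (mod 53), t ≡ 23. Hence k ≡ 8 + 13·23 = 307 (mod 689).
From k ≡ 307 (mod 689) write k = 307 + 689t. Substituting into k ≡ 38 (mod 59) gives 689t ≡ 26 (mod 59), and since 40⁻¹ ≡ 31 (mod 59), t ≡ 39. Hence k ≡ 307 + 689·39 = 27178 (mod 40651).
From k ≡ 27178 (mod 40651) write k = 27178 + 40651t. Substituting into k ≡ 6 (mod 17) gives 40651t ≡ 11 (mod 17), and since 4⁻¹ ≡ 13 (mod 17), t ≡ 7. Hence k ≡ 27178 + 40651·7 = 311735 (mod 691067).

311735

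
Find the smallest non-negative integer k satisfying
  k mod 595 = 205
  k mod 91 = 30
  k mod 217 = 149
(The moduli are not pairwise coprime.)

Combine the congruences pairwise.
gcd(595, 91) = 7 and 7 | (30 − 205), so the pair is consistent; merging gives k ≡ 1395 (mod 7735), where 7735 = lcm(595, 91).
gcd(7735, 217) = 7 and 7 | (149 − 1395), so the pair is consistent; merging gives k ≡ 148360 (mod 239785), where 239785 = lcm(7735, 217).
The solution is unique modulo lcm(595, 91, 217) = 239785.

148360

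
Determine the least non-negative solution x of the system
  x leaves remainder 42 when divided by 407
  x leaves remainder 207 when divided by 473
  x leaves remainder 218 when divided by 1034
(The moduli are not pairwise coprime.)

550306

gcd(407, 473) = 11 and 11 | (207 − 42), so the pair is consistent; merging gives x ≡ 7775 (mod 17501), where 17501 = lcm(407, 473).
gcd(17501, 1034) = 11 and 11 | (218 − 7775), so the pair is consistent; merging gives x ≡ 550306 (mod 1645094), where 1645094 = lcm(17501, 1034).
The solution is unique modulo lcm(407, 473, 1034) = 1645094.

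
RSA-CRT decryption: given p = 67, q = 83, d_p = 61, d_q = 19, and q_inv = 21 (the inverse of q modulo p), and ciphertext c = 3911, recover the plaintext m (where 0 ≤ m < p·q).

m₁ = c^(d_p) mod p: c ≡ 25 (mod 67), and 25^61 mod 67 = 62.
m₂ = c^(d_q) mod q: c ≡ 10 (mod 83), and 10^19 mod 83 = 41.
h = q_inv·(m₁ − m₂) mod p = 21·(62 − 41) mod 67 = 39.
m = m₂ + h·q = 41 + 39·83 = 3278.

3278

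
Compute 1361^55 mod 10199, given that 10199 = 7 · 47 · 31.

3342

Mod 7: 1361 ≡ 3; by Fermat, exponent reduces to 55 mod 6 = 1; 3^1 ≡ 3 (mod 7).
Mod 47: 1361 ≡ 45; by Fermat, exponent reduces to 55 mod 46 = 9; 45^9 ≡ 5 (mod 47).
Mod 31: 1361 ≡ 28; by Fermat, exponent reduces to 55 mod 30 = 25; 28^25 ≡ 25 (mod 31).
Combine by CRT: x ≡ 3 (mod 7), x ≡ 5 (mod 47), x ≡ 25 (mod 31) ⇒ x ≡ 3342 (mod 10199).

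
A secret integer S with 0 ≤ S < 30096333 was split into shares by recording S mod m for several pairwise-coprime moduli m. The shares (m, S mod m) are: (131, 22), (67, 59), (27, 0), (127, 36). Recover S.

The moduli are pairwise coprime; N = 131·67·27·127 = 30096333.
N/131 = 229743; 229743 ≡ 100 (mod 131); 100·38 ≡ 1, so inverse 38.
N/67 = 449199; 449199 ≡ 31 (mod 67); 31·13 ≡ 1, so inverse 13.
N/27 = 1114679; 1114679 ≡ 11 (mod 27); 11·5 ≡ 1, so inverse 5.
N/127 = 236979; 236979 ≡ 124 (mod 127); 124·42 ≡ 1, so inverse 42.
S ≡ 22·229743·38 + 59·449199·13 + 0·1114679·5 + 36·236979·42 = 894913029.
894913029 mod 30096333 = 22119372.

22119372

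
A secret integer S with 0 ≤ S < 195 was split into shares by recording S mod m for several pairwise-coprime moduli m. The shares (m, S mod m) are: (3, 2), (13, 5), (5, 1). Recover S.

161

Combine the congruences pairwise.
From S ≡ 2 (mod 3) write S = 2 + 3t. Substituting into S ≡ 5 (mod 13) gives 3t ≡ 3 (mod 13), and since 3⁻¹ ≡ 9 (mod 13), t ≡ 1. Hence S ≡ 2 + 3·1 = 5 (mod 39).
From S ≡ 5 (mod 39) write S = 5 + 39t. Substituting into S ≡ 1 (mod 5) gives 39t ≡ 1 (mod 5), and since 4⁻¹ ≡ 4 (mod 5), t ≡ 4. Hence S ≡ 5 + 39·4 = 161 (mod 195).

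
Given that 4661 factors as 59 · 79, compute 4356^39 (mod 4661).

Mod 59: 4356 ≡ 49; 49^39 ≡ 25 (mod 59).
Mod 79: 4356 ≡ 11; 11^39 ≡ 1 (mod 79).
Combine by CRT: x ≡ 25 (mod 59), x ≡ 1 (mod 79) ⇒ x ≡ 1028 (mod 4661).

1028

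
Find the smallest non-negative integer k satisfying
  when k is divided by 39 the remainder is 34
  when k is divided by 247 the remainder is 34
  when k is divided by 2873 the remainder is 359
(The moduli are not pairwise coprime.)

Combine the congruences pairwise.
gcd(39, 247) = 13 and 13 | (34 − 34), so the pair is consistent; merging gives k ≡ 34 (mod 741), where 741 = lcm(39, 247).
gcd(741, 2873) = 13 and 13 | (359 − 34), so the pair is consistent; merging gives k ≡ 80803 (mod 163761), where 163761 = lcm(741, 2873).
The solution is unique modulo lcm(39, 247, 2873) = 163761.

80803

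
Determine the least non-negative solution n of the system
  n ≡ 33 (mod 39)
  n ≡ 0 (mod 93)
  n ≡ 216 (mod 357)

gcd(39, 93) = 3 and 3 | (0 − 33), so the pair is consistent; merging gives n ≡ 930 (mod 1209), where 1209 = lcm(39, 93).
gcd(1209, 357) = 3 and 3 | (216 − 930), so the pair is consistent; merging gives n ≡ 930 (mod 143871), where 143871 = lcm(1209, 357).
The solution is unique modulo lcm(39, 93, 357) = 143871.

930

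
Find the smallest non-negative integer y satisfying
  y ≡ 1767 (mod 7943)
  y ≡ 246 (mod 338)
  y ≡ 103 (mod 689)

25596

gcd(7943, 338) = 169 and 169 | (246 − 1767), so the pair is consistent; merging gives y ≡ 9710 (mod 15886), where 15886 = lcm(7943, 338).
gcd(15886, 689) = 13 and 13 | (103 − 9710), so the pair is consistent; merging gives y ≡ 25596 (mod 841958), where 841958 = lcm(15886, 689).
The solution is unique modulo lcm(7943, 338, 689) = 841958.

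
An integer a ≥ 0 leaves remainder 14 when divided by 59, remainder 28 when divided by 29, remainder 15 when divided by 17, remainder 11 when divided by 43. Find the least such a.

From a ≡ 14 (mod 59) write a = 14 + 59t. Substituting into a ≡ 28 (mod 29) gives 59t ≡ 14 (mod 29), and since 1⁻¹ ≡ 1 (mod 29), t ≡ 14. Hence a ≡ 14 + 59·14 = 840 (mod 1711).
From a ≡ 840 (mod 1711) write a = 840 + 1711t. Substituting into a ≡ 15 (mod 17) gives 1711t ≡ 8 (mod 17), and since 11⁻¹ ≡ 14 (mod 17), t ≡ 10. Hence a ≡ 840 + 1711·10 = 17950 (mod 29087).
From a ≡ 17950 (mod 29087) write a = 17950 + 29087t. Substituting into a ≡ 11 (mod 43) gives 29087t ≡ 35 (mod 43), and since 19⁻¹ ≡ 34 (mod 43), t ≡ 29. Hence a ≡ 17950 + 29087·29 = 861473 (mod 1250741).

861473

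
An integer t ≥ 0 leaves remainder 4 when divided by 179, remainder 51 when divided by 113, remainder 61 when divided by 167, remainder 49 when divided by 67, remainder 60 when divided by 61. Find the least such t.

5727821004

Combine the congruences pairwise.
From t ≡ 4 (mod 179) write t = 4 + 179s. Substituting into t ≡ 51 (mod 113) gives 179s ≡ 47 (mod 113), and since 66⁻¹ ≡ 12 (mod 113), s ≡ 112. Hence t ≡ 4 + 179·112 = 20052 (mod 20227).
From t ≡ 20052 (mod 20227) write t = 20052 + 20227s. Substituting into t ≡ 61 (mod 167) gives 20227s ≡ 49 (mod 167), and since 20⁻¹ ≡ 142 (mod 167), s ≡ 111. Hence t ≡ 20052 + 20227·111 = 2265249 (mod 3377909).
From t ≡ 2265249 (mod 3377909) write t = 2265249 + 3377909s. Substituting into t ≡ 49 (mod 67) gives 3377909s ≡ 3 (mod 67), and since 37⁻¹ ≡ 29 (mod 67), s ≡ 20. Hence t ≡ 2265249 + 3377909·20 = 69823429 (mod 226319903).
From t ≡ 69823429 (mod 226319903) write t = 69823429 + 226319903s. Substituting into t ≡ 60 (mod 61) gives 226319903s ≡ 37 (mod 61), and since 21⁻¹ ≡ 32 (mod 61), s ≡ 25. Hence t ≡ 69823429 + 226319903·25 = 5727821004 (mod 13805514083).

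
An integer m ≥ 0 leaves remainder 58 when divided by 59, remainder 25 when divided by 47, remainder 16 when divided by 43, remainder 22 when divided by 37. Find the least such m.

2582252

The moduli are pairwise coprime; N = 59·47·43·37 = 4411843.
N/59 = 74777; 74777 ≡ 24 (mod 59); 24·32 ≡ 1, so inverse 32.
N/47 = 93869; 93869 ≡ 10 (mod 47); 10·33 ≡ 1, so inverse 33.
N/43 = 102601; 102601 ≡ 3 (mod 43); 3·29 ≡ 1, so inverse 29.
N/37 = 119239; 119239 ≡ 25 (mod 37); 25·3 ≡ 1, so inverse 3.
m ≡ 58·74777·32 + 25·93869·33 + 16·102601·29 + 22·119239·3 = 271704675.
271704675 mod 4411843 = 2582252.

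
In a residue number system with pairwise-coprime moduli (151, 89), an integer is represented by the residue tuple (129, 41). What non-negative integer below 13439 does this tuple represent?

8585

From x ≡ 129 (mod 151) write x = 129 + 151t. Substituting into x ≡ 41 (mod 89) gives 151t ≡ 1 (mod 89), and since 62⁻¹ ≡ 56 (mod 89), t ≡ 56. Hence x ≡ 129 + 151·56 = 8585 (mod 13439).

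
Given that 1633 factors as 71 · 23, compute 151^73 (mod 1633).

Mod 71: 151 ≡ 9; by Fermat, exponent reduces to 73 mod 70 = 3; 9^3 ≡ 19 (mod 71).
Mod 23: 151 ≡ 13; by Fermat, exponent reduces to 73 mod 22 = 7; 13^7 ≡ 9 (mod 23).
Combine by CRT: x ≡ 19 (mod 71), x ≡ 9 (mod 23) ⇒ x ≡ 1297 (mod 1633).

1297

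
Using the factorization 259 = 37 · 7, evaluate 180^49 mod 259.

Mod 37: 180 ≡ 32; by Fermat, exponent reduces to 49 mod 36 = 13; 32^13 ≡ 24 (mod 37).
Mod 7: 180 ≡ 5; by Fermat, exponent reduces to 49 mod 6 = 1; 5^1 ≡ 5 (mod 7).
Combine by CRT: x ≡ 24 (mod 37), x ≡ 5 (mod 7) ⇒ x ≡ 61 (mod 259).

61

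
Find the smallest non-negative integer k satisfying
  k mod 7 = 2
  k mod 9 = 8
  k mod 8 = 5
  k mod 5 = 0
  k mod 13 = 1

The moduli are pairwise coprime; N = 7·9·8·5·13 = 32760.
N/7 = 4680; 4680 ≡ 4 (mod 7); 4·2 ≡ 1, so inverse 2.
N/9 = 3640; 3640 ≡ 4 (mod 9); 4·7 ≡ 1, so inverse 7.
N/8 = 4095; 4095 ≡ 7 (mod 8); 7·7 ≡ 1, so inverse 7.
N/5 = 6552; 6552 ≡ 2 (mod 5); 2·3 ≡ 1, so inverse 3.
N/13 = 2520; 2520 ≡ 11 (mod 13); 11·6 ≡ 1, so inverse 6.
k ≡ 2·4680·2 + 8·3640·7 + 5·4095·7 + 0·6552·3 + 1·2520·6 = 381005.
381005 mod 32760 = 20645.

20645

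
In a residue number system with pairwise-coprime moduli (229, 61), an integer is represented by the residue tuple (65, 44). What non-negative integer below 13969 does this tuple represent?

From x ≡ 65 (mod 229) write x = 65 + 229t. Substituting into x ≡ 44 (mod 61) gives 229t ≡ 40 (mod 61), and since 46⁻¹ ≡ 4 (mod 61), t ≡ 38. Hence x ≡ 65 + 229·38 = 8767 (mod 13969).

8767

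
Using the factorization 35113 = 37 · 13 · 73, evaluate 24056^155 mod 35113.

23970

Mod 37: 24056 ≡ 6; by Fermat, exponent reduces to 155 mod 36 = 11; 6^11 ≡ 31 (mod 37).
Mod 13: 24056 ≡ 6; by Fermat, exponent reduces to 155 mod 12 = 11; 6^11 ≡ 11 (mod 13).
Mod 73: 24056 ≡ 39; by Fermat, exponent reduces to 155 mod 72 = 11; 39^11 ≡ 26 (mod 73).
Combine by CRT: x ≡ 31 (mod 37), x ≡ 11 (mod 13), x ≡ 26 (mod 73) ⇒ x ≡ 23970 (mod 35113).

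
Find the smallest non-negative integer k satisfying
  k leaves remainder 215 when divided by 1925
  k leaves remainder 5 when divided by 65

gcd(1925, 65) = 5 and 5 | (5 − 215), so the pair is consistent; merging gives k ≡ 21390 (mod 25025), where 25025 = lcm(1925, 65).
The solution is unique modulo lcm(1925, 65) = 25025.

21390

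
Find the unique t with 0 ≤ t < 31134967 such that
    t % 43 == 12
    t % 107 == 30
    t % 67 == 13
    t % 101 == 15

23975092

Combine the congruences pairwise.
From t ≡ 12 (mod 43) write t = 12 + 43s. Substituting into t ≡ 30 (mod 107) gives 43s ≡ 18 (mod 107), and since 43⁻¹ ≡ 5 (mod 107), s ≡ 90. Hence t ≡ 12 + 43·90 = 3882 (mod 4601).
From t ≡ 3882 (mod 4601) write t = 3882 + 4601s. Substituting into t ≡ 13 (mod 67) gives 4601s ≡ 17 (mod 67), and since 45⁻¹ ≡ 3 (mod 67), s ≡ 51. Hence t ≡ 3882 + 4601·51 = 238533 (mod 308267).
From t ≡ 238533 (mod 308267) write t = 238533 + 308267s. Substituting into t ≡ 15 (mod 101) gives 308267s ≡ 44 (mod 101), and since 15⁻¹ ≡ 27 (mod 101), s ≡ 77. Hence t ≡ 238533 + 308267·77 = 23975092 (mod 31134967).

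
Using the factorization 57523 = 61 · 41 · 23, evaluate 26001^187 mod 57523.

32291

Mod 61: 26001 ≡ 15; by Fermat, exponent reduces to 187 mod 60 = 7; 15^7 ≡ 22 (mod 61).
Mod 41: 26001 ≡ 7; by Fermat, exponent reduces to 187 mod 40 = 27; 7^27 ≡ 24 (mod 41).
Mod 23: 26001 ≡ 11; by Fermat, exponent reduces to 187 mod 22 = 11; 11^11 ≡ 22 (mod 23).
Combine by CRT: x ≡ 22 (mod 61), x ≡ 24 (mod 41), x ≡ 22 (mod 23) ⇒ x ≡ 32291 (mod 57523).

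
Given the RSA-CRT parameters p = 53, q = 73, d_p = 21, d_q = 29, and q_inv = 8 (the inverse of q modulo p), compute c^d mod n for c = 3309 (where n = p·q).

76

m₁ = c^(d_p) mod p: c ≡ 23 (mod 53), and 23^21 mod 53 = 23.
m₂ = c^(d_q) mod q: c ≡ 24 (mod 73), and 24^29 mod 73 = 3.
h = q_inv·(m₁ − m₂) mod p = 8·(23 − 3) mod 53 = 1.
m = m₂ + h·q = 3 + 1·73 = 76.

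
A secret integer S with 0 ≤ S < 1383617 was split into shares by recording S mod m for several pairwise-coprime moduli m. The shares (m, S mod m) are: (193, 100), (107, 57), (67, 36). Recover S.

505953

The moduli are pairwise coprime; N = 193·107·67 = 1383617.
N/193 = 7169; 7169 ≡ 28 (mod 193); 28·131 ≡ 1, so inverse 131.
N/107 = 12931; 12931 ≡ 91 (mod 107); 91·20 ≡ 1, so inverse 20.
N/67 = 20651; 20651 ≡ 15 (mod 67); 15·9 ≡ 1, so inverse 9.
S ≡ 100·7169·131 + 57·12931·20 + 36·20651·9 = 115346164.
115346164 mod 1383617 = 505953.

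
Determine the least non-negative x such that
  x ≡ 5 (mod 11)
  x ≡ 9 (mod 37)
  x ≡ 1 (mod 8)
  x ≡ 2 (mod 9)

20729

From x ≡ 5 (mod 11) write x = 5 + 11t. Substituting into x ≡ 9 (mod 37) gives 11t ≡ 4 (mod 37), and since 11⁻¹ ≡ 27 (mod 37), t ≡ 34. Hence x ≡ 5 + 11·34 = 379 (mod 407).
From x ≡ 379 (mod 407) write x = 379 + 407t. Substituting into x ≡ 1 (mod 8) gives 407t ≡ 6 (mod 8), and since 7⁻¹ ≡ 7 (mod 8), t ≡ 2. Hence x ≡ 379 + 407·2 = 1193 (mod 3256).
From x ≡ 1193 (mod 3256) write x = 1193 + 3256t. Substituting into x ≡ 2 (mod 9) gives 3256t ≡ 6 (mod 9), and since 7⁻¹ ≡ 4 (mod 9), t ≡ 6. Hence x ≡ 1193 + 3256·6 = 20729 (mod 29304).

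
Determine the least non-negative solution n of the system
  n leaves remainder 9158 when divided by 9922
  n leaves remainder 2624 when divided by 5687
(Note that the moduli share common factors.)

286974

gcd(9922, 5687) = 121 and 121 | (2624 − 9158), so the pair is consistent; merging gives n ≡ 286974 (mod 466334), where 466334 = lcm(9922, 5687).
The solution is unique modulo lcm(9922, 5687) = 466334.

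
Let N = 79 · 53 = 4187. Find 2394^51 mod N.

Mod 79: 2394 ≡ 24; 24^51 ≡ 78 (mod 79).
Mod 53: 2394 ≡ 9; 9^51 ≡ 6 (mod 53).
Combine by CRT: x ≡ 78 (mod 79), x ≡ 6 (mod 53) ⇒ x ≡ 3080 (mod 4187).

3080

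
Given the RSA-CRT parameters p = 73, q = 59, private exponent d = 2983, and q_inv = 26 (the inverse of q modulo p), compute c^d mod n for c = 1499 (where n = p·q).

d_p = d mod (p−1) = 2983 mod 72 = 31; d_q = d mod (q−1) = 25.
m₁ = c^(d_p) mod p: c ≡ 39 (mod 73), and 39^31 mod 73 = 44.
m₂ = c^(d_q) mod q: c ≡ 24 (mod 59), and 24^25 mod 59 = 31.
h = q_inv·(m₁ − m₂) mod p = 26·(44 − 31) mod 73 = 46.
m = m₂ + h·q = 31 + 46·59 = 2745.

2745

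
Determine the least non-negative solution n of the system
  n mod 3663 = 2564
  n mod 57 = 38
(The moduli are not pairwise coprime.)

53846

gcd(3663, 57) = 3 and 3 | (38 − 2564), so the pair is consistent; merging gives n ≡ 53846 (mod 69597), where 69597 = lcm(3663, 57).
The solution is unique modulo lcm(3663, 57) = 69597.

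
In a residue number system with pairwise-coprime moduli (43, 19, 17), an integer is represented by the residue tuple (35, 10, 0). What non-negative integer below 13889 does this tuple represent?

7990

The moduli are pairwise coprime; N = 43·19·17 = 13889.
N/43 = 323; 323 ≡ 22 (mod 43); 22·2 ≡ 1, so inverse 2.
N/19 = 731; 731 ≡ 9 (mod 19); 9·17 ≡ 1, so inverse 17.
N/17 = 817; 817 ≡ 1 (mod 17), inverse 1.
x ≡ 35·323·2 + 10·731·17 + 0·817·1 = 146880.
146880 mod 13889 = 7990.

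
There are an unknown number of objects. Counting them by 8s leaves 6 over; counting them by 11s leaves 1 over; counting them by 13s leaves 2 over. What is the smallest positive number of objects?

The moduli are pairwise coprime; M = 8·11·13 = 1144.
M/8 = 143; 143 ≡ 7 (mod 8); 7·7 ≡ 1, so inverse 7.
M/11 = 104; 104 ≡ 5 (mod 11); 5·9 ≡ 1, so inverse 9.
M/13 = 88; 88 ≡ 10 (mod 13); 10·4 ≡ 1, so inverse 4.
N ≡ 6·143·7 + 1·104·9 + 2·88·4 = 7646.
7646 mod 1144 = 782.

782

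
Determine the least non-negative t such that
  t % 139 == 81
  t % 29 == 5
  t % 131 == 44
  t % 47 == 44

The moduli are pairwise coprime; N = 139·29·131·47 = 24818867.
N/139 = 178553; 178553 ≡ 77 (mod 139); 77·65 ≡ 1, so inverse 65.
N/29 = 855823; 855823 ≡ 4 (mod 29); 4·22 ≡ 1, so inverse 22.
N/131 = 189457; 189457 ≡ 31 (mod 131); 31·93 ≡ 1, so inverse 93.
N/47 = 528061; 528061 ≡ 16 (mod 47); 16·3 ≡ 1, so inverse 3.
t ≡ 81·178553·65 + 5·855823·22 + 44·189457·93 + 44·528061·3 = 1879184171.
1879184171 mod 24818867 = 17769146.

17769146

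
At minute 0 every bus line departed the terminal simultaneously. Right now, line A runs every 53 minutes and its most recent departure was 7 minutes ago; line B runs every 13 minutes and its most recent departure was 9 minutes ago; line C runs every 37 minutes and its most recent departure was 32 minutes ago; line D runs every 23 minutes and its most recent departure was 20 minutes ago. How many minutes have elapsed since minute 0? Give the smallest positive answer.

64190

The moduli are pairwise coprime; N = 53·13·37·23 = 586339.
N/53 = 11063; 11063 ≡ 39 (mod 53); 39·34 ≡ 1, so inverse 34.
N/13 = 45103; 45103 ≡ 6 (mod 13); 6·11 ≡ 1, so inverse 11.
N/37 = 15847; 15847 ≡ 11 (mod 37); 11·27 ≡ 1, so inverse 27.
N/23 = 25493; 25493 ≡ 9 (mod 23); 9·18 ≡ 1, so inverse 18.
t ≡ 7·11063·34 + 9·45103·11 + 32·15847·27 + 20·25493·18 = 29967479.
29967479 mod 586339 = 64190.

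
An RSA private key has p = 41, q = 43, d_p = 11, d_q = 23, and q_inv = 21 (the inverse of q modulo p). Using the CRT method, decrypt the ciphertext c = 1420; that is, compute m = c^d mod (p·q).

1119

m₁ = c^(d_p) mod p: c ≡ 26 (mod 41), and 26^11 mod 41 = 12.
m₂ = c^(d_q) mod q: c ≡ 1 (mod 43), and 1^23 mod 43 = 1.
h = q_inv·(m₁ − m₂) mod p = 21·(12 − 1) mod 41 = 26.
m = m₂ + h·q = 1 + 26·43 = 1119.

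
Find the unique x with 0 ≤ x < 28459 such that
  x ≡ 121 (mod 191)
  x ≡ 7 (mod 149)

23996

From x ≡ 121 (mod 191) write x = 121 + 191t. Substituting into x ≡ 7 (mod 149) gives 191t ≡ 35 (mod 149), and since 42⁻¹ ≡ 110 (mod 149), t ≡ 125. Hence x ≡ 121 + 191·125 = 23996 (mod 28459).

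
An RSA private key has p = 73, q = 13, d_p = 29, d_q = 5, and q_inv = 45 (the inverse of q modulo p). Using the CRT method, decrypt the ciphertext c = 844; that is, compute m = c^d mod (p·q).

m₁ = c^(d_p) mod p: c ≡ 41 (mod 73), and 41^29 mod 73 = 71.
m₂ = c^(d_q) mod q: c ≡ 12 (mod 13), and 12^5 mod 13 = 12.
h = q_inv·(m₁ − m₂) mod p = 45·(71 − 12) mod 73 = 27.
m = m₂ + h·q = 12 + 27·13 = 363.

363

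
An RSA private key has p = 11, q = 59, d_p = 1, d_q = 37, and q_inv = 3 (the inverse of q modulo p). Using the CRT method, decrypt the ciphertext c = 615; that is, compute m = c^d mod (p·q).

373

m₁ = c^(d_p) mod p: c ≡ 10 (mod 11), and 10^1 mod 11 = 10.
m₂ = c^(d_q) mod q: c ≡ 25 (mod 59), and 25^37 mod 59 = 19.
h = q_inv·(m₁ − m₂) mod p = 3·(10 − 19) mod 11 = 6.
m = m₂ + h·q = 19 + 6·59 = 373.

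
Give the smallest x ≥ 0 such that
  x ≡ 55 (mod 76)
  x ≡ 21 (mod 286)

gcd(76, 286) = 2 and 2 | (21 − 55), so the pair is consistent; merging gives x ≡ 4311 (mod 10868), where 10868 = lcm(76, 286).
The solution is unique modulo lcm(76, 286) = 10868.

4311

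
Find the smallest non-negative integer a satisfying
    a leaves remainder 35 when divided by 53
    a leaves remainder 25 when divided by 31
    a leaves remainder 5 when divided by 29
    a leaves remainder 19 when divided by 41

522933

From a ≡ 35 (mod 53) write a = 35 + 53t. Substituting into a ≡ 25 (mod 31) gives 53t ≡ 21 (mod 31), and since 22⁻¹ ≡ 24 (mod 31), t ≡ 8. Hence a ≡ 35 + 53·8 = 459 (mod 1643).
From a ≡ 459 (mod 1643) write a = 459 + 1643t. Substituting into a ≡ 5 (mod 29) gives 1643t ≡ 10 (mod 29), and since 19⁻¹ ≡ 26 (mod 29), t ≡ 28. Hence a ≡ 459 + 1643·28 = 46463 (mod 47647).
From a ≡ 46463 (mod 47647) write a = 46463 + 47647t. Substituting into a ≡ 19 (mod 41) gives 47647t ≡ 9 (mod 41), and since 5⁻¹ ≡ 33 (mod 41), t ≡ 10. Hence a ≡ 46463 + 47647·10 = 522933 (mod 1953527).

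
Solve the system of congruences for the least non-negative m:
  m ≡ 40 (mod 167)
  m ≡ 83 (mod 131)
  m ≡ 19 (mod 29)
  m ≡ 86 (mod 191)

94768365

The moduli are pairwise coprime; N = 167·131·29·191 = 121176703.
N/167 = 725609; 725609 ≡ 161 (mod 167); 161·139 ≡ 1, so inverse 139.
N/131 = 925013; 925013 ≡ 22 (mod 131); 22·6 ≡ 1, so inverse 6.
N/29 = 4178507; 4178507 ≡ 13 (mod 29); 13·9 ≡ 1, so inverse 9.
N/191 = 634433; 634433 ≡ 122 (mod 191); 122·155 ≡ 1, so inverse 155.
m ≡ 40·725609·139 + 83·925013·6 + 19·4178507·9 + 86·634433·155 = 13666559101.
13666559101 mod 121176703 = 94768365.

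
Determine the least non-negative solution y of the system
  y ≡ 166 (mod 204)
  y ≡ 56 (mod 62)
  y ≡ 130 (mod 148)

Combine the congruences pairwise.
gcd(204, 62) = 2 and 2 | (56 − 166), so the pair is consistent; merging gives y ≡ 3838 (mod 6324), where 6324 = lcm(204, 62).
gcd(6324, 148) = 4 and 4 | (130 − 3838), so the pair is consistent; merging gives y ≡ 98698 (mod 233988), where 233988 = lcm(6324, 148).
The solution is unique modulo lcm(204, 62, 148) = 233988.

98698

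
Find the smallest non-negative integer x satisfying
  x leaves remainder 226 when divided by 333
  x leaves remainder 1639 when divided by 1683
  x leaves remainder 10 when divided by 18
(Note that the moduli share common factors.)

gcd(333, 1683) = 9 and 9 | (1639 − 226), so the pair is consistent; merging gives x ≡ 25201 (mod 62271), where 62271 = lcm(333, 1683).
gcd(62271, 18) = 9 and 9 | (10 − 25201), so the pair is consistent; merging gives x ≡ 87472 (mod 124542), where 124542 = lcm(62271, 18).
The solution is unique modulo lcm(333, 1683, 18) = 124542.

87472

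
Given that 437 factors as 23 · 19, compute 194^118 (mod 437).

Mod 23: 194 ≡ 10; by Fermat, exponent reduces to 118 mod 22 = 8; 10^8 ≡ 2 (mod 23).
Mod 19: 194 ≡ 4; by Fermat, exponent reduces to 118 mod 18 = 10; 4^10 ≡ 4 (mod 19).
Combine by CRT: x ≡ 2 (mod 23), x ≡ 4 (mod 19) ⇒ x ≡ 232 (mod 437).

232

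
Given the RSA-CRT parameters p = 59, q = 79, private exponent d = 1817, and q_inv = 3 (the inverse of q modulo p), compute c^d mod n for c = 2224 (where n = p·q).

3626

d_p = d mod (p−1) = 1817 mod 58 = 19; d_q = d mod (q−1) = 23.
m₁ = c^(d_p) mod p: c ≡ 41 (mod 59), and 41^19 mod 59 = 27.
m₂ = c^(d_q) mod q: c ≡ 12 (mod 79), and 12^23 mod 79 = 71.
h = q_inv·(m₁ − m₂) mod p = 3·(27 − 71) mod 59 = 45.
m = m₂ + h·q = 71 + 45·79 = 3626.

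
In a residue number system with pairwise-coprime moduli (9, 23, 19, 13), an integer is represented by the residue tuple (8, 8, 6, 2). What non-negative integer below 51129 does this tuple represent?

12014

Combine the congruences pairwise.
From x ≡ 8 (mod 9) write x = 8 + 9t. Substituting into x ≡ 8 (mod 23) gives 9t ≡ 0 (mod 23), and since 9⁻¹ ≡ 18 (mod 23), t ≡ 0. Hence x ≡ 8 + 9·0 = 8 (mod 207).
From x ≡ 8 (mod 207) write x = 8 + 207t. Substituting into x ≡ 6 (mod 19) gives 207t ≡ 17 (mod 19), and since 17⁻¹ ≡ 9 (mod 19), t ≡ 1. Hence x ≡ 8 + 207·1 = 215 (mod 3933).
From x ≡ 215 (mod 3933) write x = 215 + 3933t. Substituting into x ≡ 2 (mod 13) gives 3933t ≡ 8 (mod 13), and since 7⁻¹ ≡ 2 (mod 13), t ≡ 3. Hence x ≡ 215 + 3933·3 = 12014 (mod 51129).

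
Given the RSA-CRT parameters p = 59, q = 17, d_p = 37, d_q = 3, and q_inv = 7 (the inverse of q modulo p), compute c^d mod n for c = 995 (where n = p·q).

m₁ = c^(d_p) mod p: c ≡ 51 (mod 59), and 51^37 mod 59 = 35.
m₂ = c^(d_q) mod q: c ≡ 9 (mod 17), and 9^3 mod 17 = 15.
h = q_inv·(m₁ − m₂) mod p = 7·(35 − 15) mod 59 = 22.
m = m₂ + h·q = 15 + 22·17 = 389.

389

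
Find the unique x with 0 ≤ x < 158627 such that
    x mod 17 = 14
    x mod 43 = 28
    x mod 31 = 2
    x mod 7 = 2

21485

Combine the congruences pairwise.
From x ≡ 14 (mod 17) write x = 14 + 17t. Substituting into x ≡ 28 (mod 43) gives 17t ≡ 14 (mod 43), and since 17⁻¹ ≡ 38 (mod 43), t ≡ 16. Hence x ≡ 14 + 17·16 = 286 (mod 731).
From x ≡ 286 (mod 731) write x = 286 + 731t. Substituting into x ≡ 2 (mod 31) gives 731t ≡ 26 (mod 31), and since 18⁻¹ ≡ 19 (mod 31), t ≡ 29. Hence x ≡ 286 + 731·29 = 21485 (mod 22661).
From x ≡ 21485 (mod 22661) write x = 21485 + 22661t. Substituting into x ≡ 2 (mod 7) gives 22661t ≡ 0 (mod 7), and since 2⁻¹ ≡ 4 (mod 7), t ≡ 0. Hence x ≡ 21485 + 22661·0 = 21485 (mod 158627).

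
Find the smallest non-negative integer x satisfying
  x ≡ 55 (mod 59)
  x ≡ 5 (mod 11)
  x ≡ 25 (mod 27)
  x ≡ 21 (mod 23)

Combine the congruences pairwise.
From x ≡ 55 (mod 59) write x = 55 + 59t. Substituting into x ≡ 5 (mod 11) gives 59t ≡ 5 (mod 11), and since 4⁻¹ ≡ 3 (mod 11), t ≡ 4. Hence x ≡ 55 + 59·4 = 291 (mod 649).
From x ≡ 291 (mod 649) write x = 291 + 649t. Substituting into x ≡ 25 (mod 27) gives 649t ≡ 4 (mod 27), and since 1⁻¹ ≡ 1 (mod 27), t ≡ 4. Hence x ≡ 291 + 649·4 = 2887 (mod 17523).
From x ≡ 2887 (mod 17523) write x = 2887 + 17523t. Substituting into x ≡ 21 (mod 23) gives 17523t ≡ 9 (mod 23), and since 20⁻¹ ≡ 15 (mod 23), t ≡ 20. Hence x ≡ 2887 + 17523·20 = 353347 (mod 403029).

353347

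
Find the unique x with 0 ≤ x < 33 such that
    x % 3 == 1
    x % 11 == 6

From x ≡ 1 (mod 3) write x = 1 + 3t. Substituting into x ≡ 6 (mod 11) gives 3t ≡ 5 (mod 11), and since 3⁻¹ ≡ 4 (mod 11), t ≡ 9. Hence x ≡ 1 + 3·9 = 28 (mod 33).

28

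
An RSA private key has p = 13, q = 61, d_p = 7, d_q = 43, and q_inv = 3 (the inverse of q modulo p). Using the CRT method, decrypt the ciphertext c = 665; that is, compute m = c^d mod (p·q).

791

m₁ = c^(d_p) mod p: c ≡ 2 (mod 13), and 2^7 mod 13 = 11.
m₂ = c^(d_q) mod q: c ≡ 55 (mod 61), and 55^43 mod 61 = 59.
h = q_inv·(m₁ − m₂) mod p = 3·(11 − 59) mod 13 = 12.
m = m₂ + h·q = 59 + 12·61 = 791.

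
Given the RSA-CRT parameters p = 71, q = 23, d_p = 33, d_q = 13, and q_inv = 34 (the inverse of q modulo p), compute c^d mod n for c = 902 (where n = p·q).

m₁ = c^(d_p) mod p: c ≡ 50 (mod 71), and 50^33 mod 71 = 19.
m₂ = c^(d_q) mod q: c ≡ 5 (mod 23), and 5^13 mod 23 = 21.
h = q_inv·(m₁ − m₂) mod p = 34·(19 − 21) mod 71 = 3.
m = m₂ + h·q = 21 + 3·23 = 90.

90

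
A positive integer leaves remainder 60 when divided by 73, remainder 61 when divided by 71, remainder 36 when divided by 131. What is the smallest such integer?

422511

The moduli are pairwise coprime; N = 73·71·131 = 678973.
N/73 = 9301; 9301 ≡ 30 (mod 73); 30·56 ≡ 1, so inverse 56.
N/71 = 9563; 9563 ≡ 49 (mod 71); 49·29 ≡ 1, so inverse 29.
N/131 = 5183; 5183 ≡ 74 (mod 131); 74·108 ≡ 1, so inverse 108.
t ≡ 60·9301·56 + 61·9563·29 + 36·5183·108 = 68319811.
68319811 mod 678973 = 422511.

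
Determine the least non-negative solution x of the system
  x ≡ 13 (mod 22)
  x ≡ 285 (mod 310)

2455

gcd(22, 310) = 2 and 2 | (285 − 13), so the pair is consistent; merging gives x ≡ 2455 (mod 3410), where 3410 = lcm(22, 310).
The solution is unique modulo lcm(22, 310) = 3410.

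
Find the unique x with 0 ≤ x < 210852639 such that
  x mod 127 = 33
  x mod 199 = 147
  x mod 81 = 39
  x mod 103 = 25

109636212

The moduli are pairwise coprime; N = 127·199·81·103 = 210852639.
N/127 = 1660257; 1660257 ≡ 113 (mod 127); 113·9 ≡ 1, so inverse 9.
N/199 = 1059561; 1059561 ≡ 85 (mod 199); 85·96 ≡ 1, so inverse 96.
N/81 = 2603119; 2603119 ≡ 22 (mod 81); 22·70 ≡ 1, so inverse 70.
N/103 = 2047113; 2047113 ≡ 91 (mod 103); 91·60 ≡ 1, so inverse 60.
x ≡ 33·1660257·9 + 147·1059561·96 + 39·2603119·70 + 25·2047113·60 = 25622805531.
25622805531 mod 210852639 = 109636212.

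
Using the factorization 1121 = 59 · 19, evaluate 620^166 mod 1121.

Mod 59: 620 ≡ 30; by Fermat, exponent reduces to 166 mod 58 = 50; 30^50 ≡ 20 (mod 59).
Mod 19: 620 ≡ 12; by Fermat, exponent reduces to 166 mod 18 = 4; 12^4 ≡ 7 (mod 19).
Combine by CRT: x ≡ 20 (mod 59), x ≡ 7 (mod 19) ⇒ x ≡ 197 (mod 1121).

197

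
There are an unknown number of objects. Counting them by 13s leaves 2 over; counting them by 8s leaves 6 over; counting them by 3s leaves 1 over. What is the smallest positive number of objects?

The moduli are pairwise coprime; M = 13·8·3 = 312.
M/13 = 24; 24 ≡ 11 (mod 13); 11·6 ≡ 1, so inverse 6.
M/8 = 39; 39 ≡ 7 (mod 8); 7·7 ≡ 1, so inverse 7.
M/3 = 104; 104 ≡ 2 (mod 3); 2·2 ≡ 1, so inverse 2.
N ≡ 2·24·6 + 6·39·7 + 1·104·2 = 2134.
2134 mod 312 = 262.

262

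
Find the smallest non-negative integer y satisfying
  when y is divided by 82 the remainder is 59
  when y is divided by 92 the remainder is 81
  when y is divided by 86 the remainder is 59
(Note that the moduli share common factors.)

Combine the congruences pairwise.
gcd(82, 92) = 2 and 2 | (81 − 59), so the pair is consistent; merging gives y ≡ 633 (mod 3772), where 3772 = lcm(82, 92).
gcd(3772, 86) = 2 and 2 | (59 − 633), so the pair is consistent; merging gives y ≡ 45897 (mod 162196), where 162196 = lcm(3772, 86).
The solution is unique modulo lcm(82, 92, 86) = 162196.

45897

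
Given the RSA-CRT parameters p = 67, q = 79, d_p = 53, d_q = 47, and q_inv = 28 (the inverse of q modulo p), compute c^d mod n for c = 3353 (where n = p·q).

4340

m₁ = c^(d_p) mod p: c ≡ 3 (mod 67), and 3^53 mod 67 = 52.
m₂ = c^(d_q) mod q: c ≡ 35 (mod 79), and 35^47 mod 79 = 74.
h = q_inv·(m₁ − m₂) mod p = 28·(52 − 74) mod 67 = 54.
m = m₂ + h·q = 74 + 54·79 = 4340.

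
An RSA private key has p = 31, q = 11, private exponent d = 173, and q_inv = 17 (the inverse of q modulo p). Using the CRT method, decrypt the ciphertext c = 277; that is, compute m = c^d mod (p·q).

d_p = d mod (p−1) = 173 mod 30 = 23; d_q = d mod (q−1) = 3.
m₁ = c^(d_p) mod p: c ≡ 29 (mod 31), and 29^23 mod 31 = 23.
m₂ = c^(d_q) mod q: c ≡ 2 (mod 11), and 2^3 mod 11 = 8.
h = q_inv·(m₁ − m₂) mod p = 17·(23 − 8) mod 31 = 7.
m = m₂ + h·q = 8 + 7·11 = 85.

85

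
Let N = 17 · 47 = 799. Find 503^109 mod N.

113

Mod 17: 503 ≡ 10; by Fermat, exponent reduces to 109 mod 16 = 13; 10^13 ≡ 11 (mod 17).
Mod 47: 503 ≡ 33; by Fermat, exponent reduces to 109 mod 46 = 17; 33^17 ≡ 19 (mod 47).
Combine by CRT: x ≡ 11 (mod 17), x ≡ 19 (mod 47) ⇒ x ≡ 113 (mod 799).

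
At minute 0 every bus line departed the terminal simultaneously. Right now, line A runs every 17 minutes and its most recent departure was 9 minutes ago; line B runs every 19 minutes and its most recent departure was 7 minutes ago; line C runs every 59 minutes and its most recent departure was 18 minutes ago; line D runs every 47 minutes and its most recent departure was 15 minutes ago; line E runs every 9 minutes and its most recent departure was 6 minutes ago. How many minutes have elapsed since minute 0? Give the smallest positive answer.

332070

Combine the congruences pairwise.
From t ≡ 9 (mod 17) write t = 9 + 17s. Substituting into t ≡ 7 (mod 19) gives 17s ≡ 17 (mod 19), and since 17⁻¹ ≡ 9 (mod 19), s ≡ 1. Hence t ≡ 9 + 17·1 = 26 (mod 323).
From t ≡ 26 (mod 323) write t = 26 + 323s. Substituting into t ≡ 18 (mod 59) gives 323s ≡ 51 (mod 59), and since 28⁻¹ ≡ 19 (mod 59), s ≡ 25. Hence t ≡ 26 + 323·25 = 8101 (mod 19057).
From t ≡ 8101 (mod 19057) write t = 8101 + 19057s. Substituting into t ≡ 15 (mod 47) gives 19057s ≡ 45 (mod 47), and since 22⁻¹ ≡ 15 (mod 47), s ≡ 17. Hence t ≡ 8101 + 19057·17 = 332070 (mod 895679).
From t ≡ 332070 (mod 895679) write t = 332070 + 895679s. Substituting into t ≡ 6 (mod 9) gives 895679s ≡ 0 (mod 9), and since 8⁻¹ ≡ 8 (mod 9), s ≡ 0. Hence t ≡ 332070 + 895679·0 = 332070 (mod 8061111).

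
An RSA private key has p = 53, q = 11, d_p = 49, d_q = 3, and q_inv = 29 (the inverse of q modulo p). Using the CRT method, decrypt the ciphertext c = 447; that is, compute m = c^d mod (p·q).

m₁ = c^(d_p) mod p: c ≡ 23 (mod 53), and 23^49 mod 53 = 23.
m₂ = c^(d_q) mod q: c ≡ 7 (mod 11), and 7^3 mod 11 = 2.
h = q_inv·(m₁ − m₂) mod p = 29·(23 − 2) mod 53 = 26.
m = m₂ + h·q = 2 + 26·11 = 288.

288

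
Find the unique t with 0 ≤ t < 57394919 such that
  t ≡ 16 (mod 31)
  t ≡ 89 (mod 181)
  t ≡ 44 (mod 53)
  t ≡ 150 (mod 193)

The moduli are pairwise coprime; N = 31·181·53·193 = 57394919.
N/31 = 1851449; 1851449 ≡ 5 (mod 31); 5·25 ≡ 1, so inverse 25.
N/181 = 317099; 317099 ≡ 168 (mod 181); 168·167 ≡ 1, so inverse 167.
N/53 = 1082923; 1082923 ≡ 27 (mod 53); 27·2 ≡ 1, so inverse 2.
N/193 = 297383; 297383 ≡ 163 (mod 193); 163·45 ≡ 1, so inverse 45.
t ≡ 16·1851449·25 + 89·317099·167 + 44·1082923·2 + 150·297383·45 = 7556254511.
7556254511 mod 57394919 = 37520122.

37520122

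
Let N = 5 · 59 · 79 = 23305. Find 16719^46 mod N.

Mod 5: 16719 ≡ 4; by Fermat, exponent reduces to 46 mod 4 = 2; 4^2 ≡ 1 (mod 5).
Mod 59: 16719 ≡ 22; 22^46 ≡ 49 (mod 59).
Mod 79: 16719 ≡ 50; 50^46 ≡ 26 (mod 79).
Combine by CRT: x ≡ 1 (mod 5), x ≡ 49 (mod 59), x ≡ 26 (mod 79) ⇒ x ≡ 816 (mod 23305).

816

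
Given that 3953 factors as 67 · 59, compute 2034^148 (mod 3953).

Mod 67: 2034 ≡ 24; by Fermat, exponent reduces to 148 mod 66 = 16; 24^16 ≡ 9 (mod 67).
Mod 59: 2034 ≡ 28; by Fermat, exponent reduces to 148 mod 58 = 32; 28^32 ≡ 4 (mod 59).
Combine by CRT: x ≡ 9 (mod 67), x ≡ 4 (mod 59) ⇒ x ≡ 3426 (mod 3953).

3426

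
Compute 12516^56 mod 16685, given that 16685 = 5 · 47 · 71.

Mod 5: 12516 ≡ 1; since 4 | 56, by Fermat 1^56 ≡ 1 (mod 5).
Mod 47: 12516 ≡ 14; by Fermat, exponent reduces to 56 mod 46 = 10; 14^10 ≡ 9 (mod 47).
Mod 71: 12516 ≡ 20; 20^56 ≡ 1 (mod 71).
Combine by CRT: x ≡ 1 (mod 5), x ≡ 9 (mod 47), x ≡ 1 (mod 71) ⇒ x ≡ 7811 (mod 16685).

7811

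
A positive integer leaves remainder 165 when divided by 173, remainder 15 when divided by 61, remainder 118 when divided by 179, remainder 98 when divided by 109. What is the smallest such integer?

141856186

From N ≡ 165 (mod 173) write N = 165 + 173t. Substituting into N ≡ 15 (mod 61) gives 173t ≡ 33 (mod 61), and since 51⁻¹ ≡ 6 (mod 61), t ≡ 15. Hence N ≡ 165 + 173·15 = 2760 (mod 10553).
From N ≡ 2760 (mod 10553) write N = 2760 + 10553t. Substituting into N ≡ 118 (mod 179) gives 10553t ≡ 43 (mod 179), and since 171⁻¹ ≡ 67 (mod 179), t ≡ 17. Hence N ≡ 2760 + 10553·17 = 182161 (mod 1888987).
From N ≡ 182161 (mod 1888987) write N = 182161 + 1888987t. Substituting into N ≡ 98 (mod 109) gives 1888987t ≡ 76 (mod 109), and since 17⁻¹ ≡ 77 (mod 109), t ≡ 75. Hence N ≡ 182161 + 1888987·75 = 141856186 (mod 205899583).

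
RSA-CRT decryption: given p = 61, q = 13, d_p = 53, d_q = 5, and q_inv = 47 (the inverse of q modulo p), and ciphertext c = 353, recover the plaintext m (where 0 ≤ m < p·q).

136

m₁ = c^(d_p) mod p: c ≡ 48 (mod 61), and 48^53 mod 61 = 14.
m₂ = c^(d_q) mod q: c ≡ 2 (mod 13), and 2^5 mod 13 = 6.
h = q_inv·(m₁ − m₂) mod p = 47·(14 − 6) mod 61 = 10.
m = m₂ + h·q = 6 + 10·13 = 136.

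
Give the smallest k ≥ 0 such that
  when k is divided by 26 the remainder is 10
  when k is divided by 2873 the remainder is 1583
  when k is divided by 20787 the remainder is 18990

102138

gcd(26, 2873) = 13 and 13 | (1583 − 10), so the pair is consistent; merging gives k ≡ 4456 (mod 5746), where 5746 = lcm(26, 2873).
gcd(5746, 20787) = 169 and 169 | (18990 − 4456), so the pair is consistent; merging gives k ≡ 102138 (mod 706758), where 706758 = lcm(5746, 20787).
The solution is unique modulo lcm(26, 2873, 20787) = 706758.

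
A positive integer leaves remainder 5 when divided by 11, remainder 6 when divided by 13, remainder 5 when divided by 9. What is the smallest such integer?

500

The moduli are pairwise coprime; M = 11·13·9 = 1287.
M/11 = 117; 117 ≡ 7 (mod 11); 7·8 ≡ 1, so inverse 8.
M/13 = 99; 99 ≡ 8 (mod 13); 8·5 ≡ 1, so inverse 5.
M/9 = 143; 143 ≡ 8 (mod 9); 8·8 ≡ 1, so inverse 8.
N ≡ 5·117·8 + 6·99·5 + 5·143·8 = 13370.
13370 mod 1287 = 500.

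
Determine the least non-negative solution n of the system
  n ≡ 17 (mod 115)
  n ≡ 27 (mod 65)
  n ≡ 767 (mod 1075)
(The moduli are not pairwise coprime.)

283492

gcd(115, 65) = 5 and 5 | (27 − 17), so the pair is consistent; merging gives n ≡ 937 (mod 1495), where 1495 = lcm(115, 65).
gcd(1495, 1075) = 5 and 5 | (767 − 937), so the pair is consistent; merging gives n ≡ 283492 (mod 321425), where 321425 = lcm(1495, 1075).
The solution is unique modulo lcm(115, 65, 1075) = 321425.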